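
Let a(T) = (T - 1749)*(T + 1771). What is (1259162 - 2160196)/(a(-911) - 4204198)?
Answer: 450517/3245899 ≈ 0.13880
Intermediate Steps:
a(T) = (-1749 + T)*(1771 + T)
(1259162 - 2160196)/(a(-911) - 4204198) = (1259162 - 2160196)/((-3097479 + (-911)² + 22*(-911)) - 4204198) = -901034/((-3097479 + 829921 - 20042) - 4204198) = -901034/(-2287600 - 4204198) = -901034/(-6491798) = -901034*(-1/6491798) = 450517/3245899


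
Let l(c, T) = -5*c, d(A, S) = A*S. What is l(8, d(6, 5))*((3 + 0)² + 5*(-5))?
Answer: 640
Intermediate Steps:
l(8, d(6, 5))*((3 + 0)² + 5*(-5)) = (-5*8)*((3 + 0)² + 5*(-5)) = -40*(3² - 25) = -40*(9 - 25) = -40*(-16) = 640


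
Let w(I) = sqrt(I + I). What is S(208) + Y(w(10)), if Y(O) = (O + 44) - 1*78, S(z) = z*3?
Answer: 590 + 2*sqrt(5) ≈ 594.47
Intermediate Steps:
S(z) = 3*z
w(I) = sqrt(2)*sqrt(I) (w(I) = sqrt(2*I) = sqrt(2)*sqrt(I))
Y(O) = -34 + O (Y(O) = (44 + O) - 78 = -34 + O)
S(208) + Y(w(10)) = 3*208 + (-34 + sqrt(2)*sqrt(10)) = 624 + (-34 + 2*sqrt(5)) = 590 + 2*sqrt(5)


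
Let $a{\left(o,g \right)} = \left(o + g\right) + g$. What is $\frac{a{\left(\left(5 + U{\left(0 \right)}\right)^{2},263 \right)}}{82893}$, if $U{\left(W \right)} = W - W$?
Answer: $\frac{551}{82893} \approx 0.0066471$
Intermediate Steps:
$U{\left(W \right)} = 0$
$a{\left(o,g \right)} = o + 2 g$ ($a{\left(o,g \right)} = \left(g + o\right) + g = o + 2 g$)
$\frac{a{\left(\left(5 + U{\left(0 \right)}\right)^{2},263 \right)}}{82893} = \frac{\left(5 + 0\right)^{2} + 2 \cdot 263}{82893} = \left(5^{2} + 526\right) \frac{1}{82893} = \left(25 + 526\right) \frac{1}{82893} = 551 \cdot \frac{1}{82893} = \frac{551}{82893}$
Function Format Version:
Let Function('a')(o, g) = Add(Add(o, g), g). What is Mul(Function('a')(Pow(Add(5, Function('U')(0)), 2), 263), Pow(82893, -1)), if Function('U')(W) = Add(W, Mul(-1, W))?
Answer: Rational(551, 82893) ≈ 0.0066471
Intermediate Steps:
Function('U')(W) = 0
Function('a')(o, g) = Add(o, Mul(2, g)) (Function('a')(o, g) = Add(Add(g, o), g) = Add(o, Mul(2, g)))
Mul(Function('a')(Pow(Add(5, Function('U')(0)), 2), 263), Pow(82893, -1)) = Mul(Add(Pow(Add(5, 0), 2), Mul(2, 263)), Pow(82893, -1)) = Mul(Add(Pow(5, 2), 526), Rational(1, 82893)) = Mul(Add(25, 526), Rational(1, 82893)) = Mul(551, Rational(1, 82893)) = Rational(551, 82893)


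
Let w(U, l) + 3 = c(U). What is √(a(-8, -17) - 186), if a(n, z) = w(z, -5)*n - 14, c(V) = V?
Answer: 2*I*√10 ≈ 6.3246*I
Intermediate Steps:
w(U, l) = -3 + U
a(n, z) = -14 + n*(-3 + z) (a(n, z) = (-3 + z)*n - 14 = n*(-3 + z) - 14 = -14 + n*(-3 + z))
√(a(-8, -17) - 186) = √((-14 - 8*(-3 - 17)) - 186) = √((-14 - 8*(-20)) - 186) = √((-14 + 160) - 186) = √(146 - 186) = √(-40) = 2*I*√10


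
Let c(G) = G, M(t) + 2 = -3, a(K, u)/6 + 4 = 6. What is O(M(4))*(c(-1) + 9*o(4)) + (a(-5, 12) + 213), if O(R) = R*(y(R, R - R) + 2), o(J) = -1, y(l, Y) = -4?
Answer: 125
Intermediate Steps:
a(K, u) = 12 (a(K, u) = -24 + 6*6 = -24 + 36 = 12)
M(t) = -5 (M(t) = -2 - 3 = -5)
O(R) = -2*R (O(R) = R*(-4 + 2) = R*(-2) = -2*R)
O(M(4))*(c(-1) + 9*o(4)) + (a(-5, 12) + 213) = (-2*(-5))*(-1 + 9*(-1)) + (12 + 213) = 10*(-1 - 9) + 225 = 10*(-10) + 225 = -100 + 225 = 125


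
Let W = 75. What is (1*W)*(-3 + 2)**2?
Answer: 75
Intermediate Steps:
(1*W)*(-3 + 2)**2 = (1*75)*(-3 + 2)**2 = 75*(-1)**2 = 75*1 = 75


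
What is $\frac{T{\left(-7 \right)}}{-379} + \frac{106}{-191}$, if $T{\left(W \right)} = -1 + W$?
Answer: $- \frac{38646}{72389} \approx -0.53387$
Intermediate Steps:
$\frac{T{\left(-7 \right)}}{-379} + \frac{106}{-191} = \frac{-1 - 7}{-379} + \frac{106}{-191} = \left(-8\right) \left(- \frac{1}{379}\right) + 106 \left(- \frac{1}{191}\right) = \frac{8}{379} - \frac{106}{191} = - \frac{38646}{72389}$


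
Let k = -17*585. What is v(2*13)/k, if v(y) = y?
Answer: -2/765 ≈ -0.0026144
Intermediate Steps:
k = -9945
v(2*13)/k = (2*13)/(-9945) = 26*(-1/9945) = -2/765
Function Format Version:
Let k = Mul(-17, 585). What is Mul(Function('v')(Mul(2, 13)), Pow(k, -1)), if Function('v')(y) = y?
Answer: Rational(-2, 765) ≈ -0.0026144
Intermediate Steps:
k = -9945
Mul(Function('v')(Mul(2, 13)), Pow(k, -1)) = Mul(Mul(2, 13), Pow(-9945, -1)) = Mul(26, Rational(-1, 9945)) = Rational(-2, 765)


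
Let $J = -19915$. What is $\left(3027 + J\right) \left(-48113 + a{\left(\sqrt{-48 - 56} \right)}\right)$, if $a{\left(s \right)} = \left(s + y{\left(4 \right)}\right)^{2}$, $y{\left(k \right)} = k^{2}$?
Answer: $809965368 - 1080832 i \sqrt{26} \approx 8.0997 \cdot 10^{8} - 5.5112 \cdot 10^{6} i$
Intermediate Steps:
$a{\left(s \right)} = \left(16 + s\right)^{2}$ ($a{\left(s \right)} = \left(s + 4^{2}\right)^{2} = \left(s + 16\right)^{2} = \left(16 + s\right)^{2}$)
$\left(3027 + J\right) \left(-48113 + a{\left(\sqrt{-48 - 56} \right)}\right) = \left(3027 - 19915\right) \left(-48113 + \left(16 + \sqrt{-48 - 56}\right)^{2}\right) = - 16888 \left(-48113 + \left(16 + \sqrt{-104}\right)^{2}\right) = - 16888 \left(-48113 + \left(16 + 2 i \sqrt{26}\right)^{2}\right) = 812532344 - 16888 \left(16 + 2 i \sqrt{26}\right)^{2}$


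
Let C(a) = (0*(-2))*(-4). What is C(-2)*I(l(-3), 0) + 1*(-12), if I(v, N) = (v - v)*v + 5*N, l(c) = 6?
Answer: -12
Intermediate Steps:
I(v, N) = 5*N (I(v, N) = 0*v + 5*N = 0 + 5*N = 5*N)
C(a) = 0 (C(a) = 0*(-4) = 0)
C(-2)*I(l(-3), 0) + 1*(-12) = 0*(5*0) + 1*(-12) = 0*0 - 12 = 0 - 12 = -12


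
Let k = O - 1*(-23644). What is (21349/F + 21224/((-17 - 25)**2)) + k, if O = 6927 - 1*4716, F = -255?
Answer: 138069626/5355 ≈ 25783.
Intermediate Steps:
O = 2211 (O = 6927 - 4716 = 2211)
k = 25855 (k = 2211 - 1*(-23644) = 2211 + 23644 = 25855)
(21349/F + 21224/((-17 - 25)**2)) + k = (21349/(-255) + 21224/((-17 - 25)**2)) + 25855 = (21349*(-1/255) + 21224/((-42)**2)) + 25855 = (-21349/255 + 21224/1764) + 25855 = (-21349/255 + 21224*(1/1764)) + 25855 = (-21349/255 + 758/63) + 25855 = -383899/5355 + 25855 = 138069626/5355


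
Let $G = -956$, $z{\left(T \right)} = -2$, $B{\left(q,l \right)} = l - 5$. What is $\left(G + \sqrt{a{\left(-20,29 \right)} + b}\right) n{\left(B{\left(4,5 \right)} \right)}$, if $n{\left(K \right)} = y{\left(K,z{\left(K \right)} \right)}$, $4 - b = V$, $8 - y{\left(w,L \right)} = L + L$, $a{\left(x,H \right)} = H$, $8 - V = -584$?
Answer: $-11472 + 12 i \sqrt{559} \approx -11472.0 + 283.72 i$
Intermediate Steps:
$V = 592$ ($V = 8 - -584 = 8 + 584 = 592$)
$B{\left(q,l \right)} = -5 + l$
$y{\left(w,L \right)} = 8 - 2 L$ ($y{\left(w,L \right)} = 8 - \left(L + L\right) = 8 - 2 L$)
$b = -588$ ($b = 4 - 592 = -588$)
$n{\left(K \right)} = 12$ ($n{\left(K \right)} = 8 - -4 = 8 + 4 = 12$)
$\left(G + \sqrt{a{\left(-20,29 \right)} + b}\right) n{\left(B{\left(4,5 \right)} \right)} = \left(-956 + \sqrt{29 - 588}\right) 12 = \left(-956 + \sqrt{-559}\right) 12 = \left(-956 + i \sqrt{559}\right) 12 = -11472 + 12 i \sqrt{559}$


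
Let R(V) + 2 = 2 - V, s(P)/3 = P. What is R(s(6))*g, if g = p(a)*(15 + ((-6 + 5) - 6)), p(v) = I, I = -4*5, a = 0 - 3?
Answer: 2880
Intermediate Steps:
s(P) = 3*P
a = -3
I = -20
R(V) = -V (R(V) = -2 + (2 - V) = -V)
p(v) = -20
g = -160 (g = -20*(15 + ((-6 + 5) - 6)) = -20*(15 + (-1 - 6)) = -20*(15 - 7) = -20*8 = -160)
R(s(6))*g = -3*6*(-160) = -1*18*(-160) = -18*(-160) = 2880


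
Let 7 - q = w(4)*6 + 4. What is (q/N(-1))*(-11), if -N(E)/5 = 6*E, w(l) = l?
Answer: 77/10 ≈ 7.7000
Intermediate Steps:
N(E) = -30*E
q = -21 (q = 7 - (4*6 + 4) = 7 - (24 + 4) = 7 - 1*28 = 7 - 28 = -21)
(q/N(-1))*(-11) = -21/((-30*(-1)))*(-11) = -21/30*(-11) = -21*1/30*(-11) = -7/10*(-11) = 77/10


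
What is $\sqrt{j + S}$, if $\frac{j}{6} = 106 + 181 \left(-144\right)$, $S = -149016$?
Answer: $2 i \sqrt{76191} \approx 552.05 i$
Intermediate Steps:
$j = -155748$ ($j = 6 \left(106 + 181 \left(-144\right)\right) = 6 \left(106 - 26064\right) = 6 \left(-25958\right) = -155748$)
$\sqrt{j + S} = \sqrt{-155748 - 149016} = \sqrt{-304764} = 2 i \sqrt{76191}$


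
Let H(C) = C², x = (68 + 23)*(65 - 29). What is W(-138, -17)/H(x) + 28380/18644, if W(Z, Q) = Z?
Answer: 12690690917/8337112056 ≈ 1.5222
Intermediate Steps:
x = 3276 (x = 91*36 = 3276)
W(-138, -17)/H(x) + 28380/18644 = -138/(3276²) + 28380/18644 = -138/10732176 + 28380*(1/18644) = -138*1/10732176 + 7095/4661 = -23/1788696 + 7095/4661 = 12690690917/8337112056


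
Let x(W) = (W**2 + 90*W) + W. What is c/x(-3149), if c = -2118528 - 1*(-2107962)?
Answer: -5283/4814821 ≈ -0.0010972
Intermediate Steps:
x(W) = W**2 + 91*W
c = -10566 (c = -2118528 + 2107962 = -10566)
c/x(-3149) = -10566*(-1/(3149*(91 - 3149))) = -10566/((-3149*(-3058))) = -10566/9629642 = -10566*1/9629642 = -5283/4814821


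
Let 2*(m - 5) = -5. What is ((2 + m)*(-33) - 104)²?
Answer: 255025/4 ≈ 63756.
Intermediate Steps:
m = 5/2 (m = 5 + (½)*(-5) = 5 - 5/2 = 5/2 ≈ 2.5000)
((2 + m)*(-33) - 104)² = ((2 + 5/2)*(-33) - 104)² = ((9/2)*(-33) - 104)² = (-297/2 - 104)² = (-505/2)² = 255025/4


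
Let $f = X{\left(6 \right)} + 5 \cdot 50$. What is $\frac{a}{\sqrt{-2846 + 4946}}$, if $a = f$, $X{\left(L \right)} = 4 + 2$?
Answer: $\frac{128 \sqrt{21}}{105} \approx 5.5864$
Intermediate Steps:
$X{\left(L \right)} = 6$
$f = 256$ ($f = 6 + 5 \cdot 50 = 6 + 250 = 256$)
$a = 256$
$\frac{a}{\sqrt{-2846 + 4946}} = \frac{256}{\sqrt{-2846 + 4946}} = \frac{256}{\sqrt{2100}} = \frac{256}{10 \sqrt{21}} = 256 \frac{\sqrt{21}}{210} = \frac{128 \sqrt{21}}{105}$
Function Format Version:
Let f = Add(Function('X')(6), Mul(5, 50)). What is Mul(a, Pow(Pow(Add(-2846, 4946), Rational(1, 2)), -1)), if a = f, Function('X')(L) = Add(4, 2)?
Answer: Mul(Rational(128, 105), Pow(21, Rational(1, 2))) ≈ 5.5864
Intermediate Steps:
Function('X')(L) = 6
f = 256 (f = Add(6, Mul(5, 50)) = Add(6, 250) = 256)
a = 256
Mul(a, Pow(Pow(Add(-2846, 4946), Rational(1, 2)), -1)) = Mul(256, Pow(Pow(Add(-2846, 4946), Rational(1, 2)), -1)) = Mul(256, Pow(Pow(2100, Rational(1, 2)), -1)) = Mul(256, Pow(Mul(10, Pow(21, Rational(1, 2))), -1)) = Mul(256, Mul(Rational(1, 210), Pow(21, Rational(1, 2)))) = Mul(Rational(128, 105), Pow(21, Rational(1, 2)))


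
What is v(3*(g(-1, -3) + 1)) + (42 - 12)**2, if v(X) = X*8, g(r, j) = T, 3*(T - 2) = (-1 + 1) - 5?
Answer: 932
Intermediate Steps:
T = 1/3 (T = 2 + ((-1 + 1) - 5)/3 = 2 + (0 - 5)/3 = 2 + (1/3)*(-5) = 2 - 5/3 = 1/3 ≈ 0.33333)
g(r, j) = 1/3
v(X) = 8*X
v(3*(g(-1, -3) + 1)) + (42 - 12)**2 = 8*(3*(1/3 + 1)) + (42 - 12)**2 = 8*(3*(4/3)) + 30**2 = 8*4 + 900 = 32 + 900 = 932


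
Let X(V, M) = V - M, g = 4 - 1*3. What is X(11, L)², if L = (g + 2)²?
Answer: 4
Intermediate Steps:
g = 1 (g = 4 - 3 = 1)
L = 9 (L = (1 + 2)² = 3² = 9)
X(11, L)² = (11 - 1*9)² = (11 - 9)² = 2² = 4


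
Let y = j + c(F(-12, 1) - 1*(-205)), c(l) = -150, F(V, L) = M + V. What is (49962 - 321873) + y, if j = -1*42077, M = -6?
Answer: -314138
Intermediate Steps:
j = -42077
F(V, L) = -6 + V
y = -42227 (y = -42077 - 150 = -42227)
(49962 - 321873) + y = (49962 - 321873) - 42227 = -271911 - 42227 = -314138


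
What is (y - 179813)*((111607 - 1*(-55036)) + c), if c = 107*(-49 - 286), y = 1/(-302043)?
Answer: -7103803918652080/302043 ≈ -2.3519e+10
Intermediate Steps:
y = -1/302043 ≈ -3.3108e-6
c = -35845 (c = 107*(-335) = -35845)
(y - 179813)*((111607 - 1*(-55036)) + c) = (-1/302043 - 179813)*((111607 - 1*(-55036)) - 35845) = -54311257960*((111607 + 55036) - 35845)/302043 = -54311257960*(166643 - 35845)/302043 = -54311257960/302043*130798 = -7103803918652080/302043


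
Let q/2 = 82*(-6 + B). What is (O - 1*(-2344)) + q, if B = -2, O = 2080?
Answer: 3112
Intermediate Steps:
q = -1312 (q = 2*(82*(-6 - 2)) = 2*(82*(-8)) = 2*(-656) = -1312)
(O - 1*(-2344)) + q = (2080 - 1*(-2344)) - 1312 = (2080 + 2344) - 1312 = 4424 - 1312 = 3112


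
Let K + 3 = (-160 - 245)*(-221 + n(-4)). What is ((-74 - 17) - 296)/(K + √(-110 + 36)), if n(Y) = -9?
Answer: -36047889/8676363683 + 387*I*√74/8676363683 ≈ -0.0041547 + 3.837e-7*I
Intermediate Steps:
K = 93147 (K = -3 + (-160 - 245)*(-221 - 9) = -3 - 405*(-230) = -3 + 93150 = 93147)
((-74 - 17) - 296)/(K + √(-110 + 36)) = ((-74 - 17) - 296)/(93147 + √(-110 + 36)) = (-91 - 296)/(93147 + √(-74)) = -387/(93147 + I*√74)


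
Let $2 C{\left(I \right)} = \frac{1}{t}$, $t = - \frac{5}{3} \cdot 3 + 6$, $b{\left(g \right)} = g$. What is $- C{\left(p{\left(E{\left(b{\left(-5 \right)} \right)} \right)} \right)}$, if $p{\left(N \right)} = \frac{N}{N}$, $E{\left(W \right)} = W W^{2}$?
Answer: $- \frac{1}{2} \approx -0.5$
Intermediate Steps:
$t = 1$ ($t = \left(-5\right) \frac{1}{3} \cdot 3 + 6 = \left(- \frac{5}{3}\right) 3 + 6 = -5 + 6 = 1$)
$E{\left(W \right)} = W^{3}$
$p{\left(N \right)} = 1$
$C{\left(I \right)} = \frac{1}{2}$ ($C{\left(I \right)} = \frac{1}{2 \cdot 1} = \frac{1}{2} \cdot 1 = \frac{1}{2}$)
$- C{\left(p{\left(E{\left(b{\left(-5 \right)} \right)} \right)} \right)} = \left(-1\right) \frac{1}{2} = - \frac{1}{2}$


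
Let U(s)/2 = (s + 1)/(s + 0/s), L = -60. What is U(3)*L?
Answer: -160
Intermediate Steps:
U(s) = 2*(1 + s)/s (U(s) = 2*((s + 1)/(s + 0/s)) = 2*((1 + s)/(s + 0)) = 2*((1 + s)/s) = 2*(1 + s)/s)
U(3)*L = (2 + 2/3)*(-60) = (8/3)*(-60) = -160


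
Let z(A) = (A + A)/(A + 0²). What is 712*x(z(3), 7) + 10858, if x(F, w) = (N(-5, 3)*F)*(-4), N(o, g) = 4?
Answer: -11926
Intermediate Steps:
z(A) = 2 (z(A) = (2*A)/(A + 0) = (2*A)/A = 2)
x(F, w) = -16*F (x(F, w) = (4*F)*(-4) = -16*F)
712*x(z(3), 7) + 10858 = 712*(-16*2) + 10858 = 712*(-32) + 10858 = -22784 + 10858 = -11926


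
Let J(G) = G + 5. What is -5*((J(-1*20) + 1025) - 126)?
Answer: -4420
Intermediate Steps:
J(G) = 5 + G
-5*((J(-1*20) + 1025) - 126) = -5*(((5 - 1*20) + 1025) - 126) = -5*(((5 - 20) + 1025) - 126) = -5*((-15 + 1025) - 126) = -5*(1010 - 126) = -5*884 = -4420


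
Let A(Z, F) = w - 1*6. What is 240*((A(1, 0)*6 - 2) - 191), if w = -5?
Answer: -62160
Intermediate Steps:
A(Z, F) = -11 (A(Z, F) = -5 - 1*6 = -5 - 6 = -11)
240*((A(1, 0)*6 - 2) - 191) = 240*((-11*6 - 2) - 191) = 240*((-66 - 2) - 191) = 240*(-68 - 191) = 240*(-259) = -62160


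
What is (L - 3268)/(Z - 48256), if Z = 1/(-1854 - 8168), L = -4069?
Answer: 6684674/43965603 ≈ 0.15204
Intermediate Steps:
Z = -1/10022 (Z = 1/(-10022) = -1/10022 ≈ -9.9781e-5)
(L - 3268)/(Z - 48256) = (-4069 - 3268)/(-1/10022 - 48256) = -7337/(-483621633/10022) = -7337*(-10022/483621633) = 6684674/43965603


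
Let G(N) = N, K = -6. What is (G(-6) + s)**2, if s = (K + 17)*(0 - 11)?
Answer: 16129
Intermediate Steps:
s = -121 (s = (-6 + 17)*(0 - 11) = 11*(-11) = -121)
(G(-6) + s)**2 = (-6 - 121)**2 = (-127)**2 = 16129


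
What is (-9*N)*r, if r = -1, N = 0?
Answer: 0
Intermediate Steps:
(-9*N)*r = -9*0*(-1) = 0*(-1) = 0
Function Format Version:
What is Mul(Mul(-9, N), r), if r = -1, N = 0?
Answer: 0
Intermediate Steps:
Mul(Mul(-9, N), r) = Mul(Mul(-9, 0), -1) = Mul(0, -1) = 0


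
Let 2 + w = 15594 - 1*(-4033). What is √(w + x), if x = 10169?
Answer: √29794 ≈ 172.61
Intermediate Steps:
w = 19625 (w = -2 + (15594 - 1*(-4033)) = -2 + (15594 + 4033) = -2 + 19627 = 19625)
√(w + x) = √(19625 + 10169) = √29794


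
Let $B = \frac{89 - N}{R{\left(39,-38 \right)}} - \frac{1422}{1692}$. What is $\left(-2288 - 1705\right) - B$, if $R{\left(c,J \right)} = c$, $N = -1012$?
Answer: $- \frac{4912917}{1222} \approx -4020.4$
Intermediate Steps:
$B = \frac{33471}{1222}$ ($B = \frac{89 - -1012}{39} - \frac{1422}{1692} = \left(89 + 1012\right) \frac{1}{39} - \frac{79}{94} = 1101 \cdot \frac{1}{39} - \frac{79}{94} = \frac{367}{13} - \frac{79}{94} = \frac{33471}{1222} \approx 27.39$)
$\left(-2288 - 1705\right) - B = \left(-2288 - 1705\right) - \frac{33471}{1222} = -3993 - \frac{33471}{1222} = - \frac{4912917}{1222}$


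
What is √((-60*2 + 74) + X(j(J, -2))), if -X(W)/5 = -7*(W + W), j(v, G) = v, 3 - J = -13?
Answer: √1074 ≈ 32.772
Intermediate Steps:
J = 16 (J = 3 - 1*(-13) = 3 + 13 = 16)
X(W) = 70*W (X(W) = -(-35)*(W + W) = -(-35)*2*W = -(-70)*W = 70*W)
√((-60*2 + 74) + X(j(J, -2))) = √((-60*2 + 74) + 70*16) = √((-120 + 74) + 1120) = √(-46 + 1120) = √1074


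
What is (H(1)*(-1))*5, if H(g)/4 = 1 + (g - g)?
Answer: -20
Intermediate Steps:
H(g) = 4 (H(g) = 4*(1 + (g - g)) = 4*(1 + 0) = 4*1 = 4)
(H(1)*(-1))*5 = (4*(-1))*5 = -4*5 = -20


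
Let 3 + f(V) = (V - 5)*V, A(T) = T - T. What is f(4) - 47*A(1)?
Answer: -7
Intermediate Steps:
A(T) = 0
f(V) = -3 + V*(-5 + V) (f(V) = -3 + (V - 5)*V = -3 + (-5 + V)*V = -3 + V*(-5 + V))
f(4) - 47*A(1) = (-3 + 4² - 5*4) - 47*0 = (-3 + 16 - 20) + 0 = -7 + 0 = -7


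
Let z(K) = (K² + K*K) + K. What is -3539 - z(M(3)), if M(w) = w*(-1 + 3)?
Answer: -3617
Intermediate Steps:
M(w) = 2*w (M(w) = w*2 = 2*w)
z(K) = K + 2*K² (z(K) = (K² + K²) + K = 2*K² + K = K + 2*K²)
-3539 - z(M(3)) = -3539 - 2*3*(1 + 2*(2*3)) = -3539 - 6*(1 + 2*6) = -3539 - 6*(1 + 12) = -3539 - 6*13 = -3539 - 1*78 = -3539 - 78 = -3617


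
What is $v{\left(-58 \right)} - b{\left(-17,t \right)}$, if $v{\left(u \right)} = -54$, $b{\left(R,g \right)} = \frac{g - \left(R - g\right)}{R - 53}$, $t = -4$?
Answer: $- \frac{3771}{70} \approx -53.871$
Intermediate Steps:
$b{\left(R,g \right)} = \frac{- R + 2 g}{-53 + R}$
$v{\left(-58 \right)} - b{\left(-17,t \right)} = -54 - \frac{\left(-1\right) \left(-17\right) + 2 \left(-4\right)}{-53 - 17} = -54 - \frac{17 - 8}{-70} = -54 - \left(- \frac{1}{70}\right) 9 = -54 - - \frac{9}{70} = -54 + \frac{9}{70} = - \frac{3771}{70}$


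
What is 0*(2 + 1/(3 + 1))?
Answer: 0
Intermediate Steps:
0*(2 + 1/(3 + 1)) = 0*(2 + 1/4) = 0*(2 + ¼) = 0*(9/4) = 0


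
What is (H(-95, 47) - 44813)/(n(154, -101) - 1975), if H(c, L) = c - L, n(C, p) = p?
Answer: 14985/692 ≈ 21.655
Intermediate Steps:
(H(-95, 47) - 44813)/(n(154, -101) - 1975) = ((-95 - 1*47) - 44813)/(-101 - 1975) = ((-95 - 47) - 44813)/(-2076) = (-142 - 44813)*(-1/2076) = -44955*(-1/2076) = 14985/692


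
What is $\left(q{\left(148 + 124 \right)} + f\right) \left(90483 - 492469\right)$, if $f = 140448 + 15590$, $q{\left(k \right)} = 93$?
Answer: $-62762476166$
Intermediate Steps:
$f = 156038$
$\left(q{\left(148 + 124 \right)} + f\right) \left(90483 - 492469\right) = \left(93 + 156038\right) \left(90483 - 492469\right) = 156131 \left(-401986\right) = -62762476166$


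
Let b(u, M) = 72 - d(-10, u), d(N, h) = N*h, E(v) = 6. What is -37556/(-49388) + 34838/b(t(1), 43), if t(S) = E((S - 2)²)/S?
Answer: 215692067/814902 ≈ 264.68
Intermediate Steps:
t(S) = 6/S
b(u, M) = 72 + 10*u (b(u, M) = 72 - (-10)*u = 72 + 10*u)
-37556/(-49388) + 34838/b(t(1), 43) = -37556/(-49388) + 34838/(72 + 10*(6/1)) = -37556*(-1/49388) + 34838/(72 + 10*(6*1)) = 9389/12347 + 34838/(72 + 10*6) = 9389/12347 + 34838/(72 + 60) = 9389/12347 + 34838/132 = 9389/12347 + 34838*(1/132) = 9389/12347 + 17419/66 = 215692067/814902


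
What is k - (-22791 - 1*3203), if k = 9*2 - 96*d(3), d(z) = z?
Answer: 25724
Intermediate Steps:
k = -270 (k = 9*2 - 96*3 = 18 - 288 = -270)
k - (-22791 - 1*3203) = -270 - (-22791 - 1*3203) = -270 - (-22791 - 3203) = -270 - 1*(-25994) = -270 + 25994 = 25724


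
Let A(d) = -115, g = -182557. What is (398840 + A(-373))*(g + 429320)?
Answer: 98390577175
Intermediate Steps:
(398840 + A(-373))*(g + 429320) = (398840 - 115)*(-182557 + 429320) = 398725*246763 = 98390577175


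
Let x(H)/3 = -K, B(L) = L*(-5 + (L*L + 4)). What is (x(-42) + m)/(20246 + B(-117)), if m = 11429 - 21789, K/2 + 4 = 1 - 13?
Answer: 5132/790625 ≈ 0.0064911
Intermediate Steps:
K = -32 (K = -8 + 2*(1 - 13) = -8 + 2*(-12) = -8 - 24 = -32)
m = -10360
B(L) = L*(-1 + L²) (B(L) = L*(-5 + (L² + 4)) = L*(-5 + (4 + L²)) = L*(-1 + L²))
x(H) = 96 (x(H) = 3*(-1*(-32)) = 3*32 = 96)
(x(-42) + m)/(20246 + B(-117)) = (96 - 10360)/(20246 + ((-117)³ - 1*(-117))) = -10264/(20246 + (-1601613 + 117)) = -10264/(20246 - 1601496) = -10264/(-1581250) = -10264*(-1/1581250) = 5132/790625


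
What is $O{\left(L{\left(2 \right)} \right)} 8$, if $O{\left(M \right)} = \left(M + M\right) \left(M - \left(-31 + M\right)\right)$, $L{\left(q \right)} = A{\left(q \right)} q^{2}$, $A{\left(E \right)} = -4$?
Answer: $-7936$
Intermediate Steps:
$L{\left(q \right)} = - 4 q^{2}$
$O{\left(M \right)} = 62 M$ ($O{\left(M \right)} = 2 M 31 = 62 M$)
$O{\left(L{\left(2 \right)} \right)} 8 = 62 \left(- 4 \cdot 2^{2}\right) 8 = 62 \left(\left(-4\right) 4\right) 8 = 62 \left(-16\right) 8 = \left(-992\right) 8 = -7936$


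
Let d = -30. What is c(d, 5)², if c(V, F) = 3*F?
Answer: 225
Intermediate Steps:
c(d, 5)² = (3*5)² = 15² = 225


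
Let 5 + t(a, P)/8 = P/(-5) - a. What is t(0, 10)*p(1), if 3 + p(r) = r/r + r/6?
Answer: 308/3 ≈ 102.67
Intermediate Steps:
t(a, P) = -40 - 8*a - 8*P/5 (t(a, P) = -40 + 8*(P/(-5) - a) = -40 + 8*(P*(-1/5) - a) = -40 + 8*(-P/5 - a) = -40 + 8*(-a - P/5) = -40 + (-8*a - 8*P/5) = -40 - 8*a - 8*P/5)
p(r) = -2 + r/6 (p(r) = -3 + (r/r + r/6) = -3 + (1 + r*(1/6)) = -3 + (1 + r/6) = -2 + r/6)
t(0, 10)*p(1) = (-40 - 8*0 - 8/5*10)*(-2 + (1/6)*1) = (-40 + 0 - 16)*(-2 + 1/6) = -56*(-11/6) = 308/3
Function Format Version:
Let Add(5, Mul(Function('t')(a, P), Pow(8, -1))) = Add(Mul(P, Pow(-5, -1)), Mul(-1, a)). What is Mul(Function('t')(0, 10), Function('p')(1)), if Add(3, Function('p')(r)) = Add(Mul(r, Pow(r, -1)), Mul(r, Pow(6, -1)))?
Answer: Rational(308, 3) ≈ 102.67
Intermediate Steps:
Function('t')(a, P) = Add(-40, Mul(-8, a), Mul(Rational(-8, 5), P)) (Function('t')(a, P) = Add(-40, Mul(8, Add(Mul(P, Pow(-5, -1)), Mul(-1, a)))) = Add(-40, Mul(8, Add(Mul(P, Rational(-1, 5)), Mul(-1, a)))) = Add(-40, Mul(8, Add(Mul(Rational(-1, 5), P), Mul(-1, a)))) = Add(-40, Mul(8, Add(Mul(-1, a), Mul(Rational(-1, 5), P)))) = Add(-40, Add(Mul(-8, a), Mul(Rational(-8, 5), P))) = Add(-40, Mul(-8, a), Mul(Rational(-8, 5), P)))
Function('p')(r) = Add(-2, Mul(Rational(1, 6), r)) (Function('p')(r) = Add(-3, Add(Mul(r, Pow(r, -1)), Mul(r, Pow(6, -1)))) = Add(-3, Add(1, Mul(r, Rational(1, 6)))) = Add(-3, Add(1, Mul(Rational(1, 6), r))) = Add(-2, Mul(Rational(1, 6), r)))
Mul(Function('t')(0, 10), Function('p')(1)) = Mul(Add(-40, Mul(-8, 0), Mul(Rational(-8, 5), 10)), Add(-2, Mul(Rational(1, 6), 1))) = Mul(Add(-40, 0, -16), Add(-2, Rational(1, 6))) = Mul(-56, Rational(-11, 6)) = Rational(308, 3)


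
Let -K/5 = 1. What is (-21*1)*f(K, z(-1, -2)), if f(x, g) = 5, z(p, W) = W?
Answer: -105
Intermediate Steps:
K = -5 (K = -5*1 = -5)
(-21*1)*f(K, z(-1, -2)) = -21*1*5 = -21*5 = -105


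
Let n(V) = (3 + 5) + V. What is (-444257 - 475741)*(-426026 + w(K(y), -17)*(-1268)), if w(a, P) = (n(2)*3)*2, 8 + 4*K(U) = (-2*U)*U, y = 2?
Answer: 461936515788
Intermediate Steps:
n(V) = 8 + V
K(U) = -2 - U**2/2 (K(U) = -2 + ((-2*U)*U)/4 = -2 + (-2*U**2)/4 = -2 - U**2/2)
w(a, P) = 60 (w(a, P) = ((8 + 2)*3)*2 = (10*3)*2 = 30*2 = 60)
(-444257 - 475741)*(-426026 + w(K(y), -17)*(-1268)) = (-444257 - 475741)*(-426026 + 60*(-1268)) = -919998*(-426026 - 76080) = -919998*(-502106) = 461936515788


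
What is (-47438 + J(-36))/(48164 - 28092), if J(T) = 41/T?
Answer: -1707809/722592 ≈ -2.3634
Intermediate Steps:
(-47438 + J(-36))/(48164 - 28092) = (-47438 + 41/(-36))/(48164 - 28092) = (-47438 + 41*(-1/36))/20072 = (-47438 - 41/36)*(1/20072) = -1707809/36*1/20072 = -1707809/722592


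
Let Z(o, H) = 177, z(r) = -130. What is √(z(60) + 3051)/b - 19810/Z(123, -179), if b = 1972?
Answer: -19810/177 + √2921/1972 ≈ -111.89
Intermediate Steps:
√(z(60) + 3051)/b - 19810/Z(123, -179) = √(-130 + 3051)/1972 - 19810/177 = √2921*(1/1972) - 19810*1/177 = √2921/1972 - 19810/177 = -19810/177 + √2921/1972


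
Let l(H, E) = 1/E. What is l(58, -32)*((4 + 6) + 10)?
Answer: -5/8 ≈ -0.62500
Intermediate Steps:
l(58, -32)*((4 + 6) + 10) = ((4 + 6) + 10)/(-32) = -(10 + 10)/32 = -1/32*20 = -5/8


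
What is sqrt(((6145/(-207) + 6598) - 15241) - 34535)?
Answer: I*sqrt(205711793)/69 ≈ 207.86*I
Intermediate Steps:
sqrt(((6145/(-207) + 6598) - 15241) - 34535) = sqrt(((6145*(-1/207) + 6598) - 15241) - 34535) = sqrt(((-6145/207 + 6598) - 15241) - 34535) = sqrt((1359641/207 - 15241) - 34535) = sqrt(-1795246/207 - 34535) = sqrt(-8943991/207) = I*sqrt(205711793)/69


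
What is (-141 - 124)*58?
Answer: -15370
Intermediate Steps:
(-141 - 124)*58 = -265*58 = -15370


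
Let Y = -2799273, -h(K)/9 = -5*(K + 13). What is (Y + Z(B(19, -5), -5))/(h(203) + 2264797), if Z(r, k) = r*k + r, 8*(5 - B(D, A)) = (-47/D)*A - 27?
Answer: -53186706/43215823 ≈ -1.2307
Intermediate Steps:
h(K) = 585 + 45*K (h(K) = -(-45)*(K + 13) = -(-45)*(13 + K) = -9*(-65 - 5*K) = 585 + 45*K)
B(D, A) = 67/8 + 47*A/(8*D) (B(D, A) = 5 - ((-47/D)*A - 27)/8 = 5 - (-47*A/D - 27)/8 = 5 - (-27 - 47*A/D)/8 = 5 + (27/8 + 47*A/(8*D)) = 67/8 + 47*A/(8*D))
Z(r, k) = r + k*r (Z(r, k) = k*r + r = r + k*r)
(Y + Z(B(19, -5), -5))/(h(203) + 2264797) = (-2799273 + ((⅛)*(47*(-5) + 67*19)/19)*(1 - 5))/((585 + 45*203) + 2264797) = (-2799273 + ((⅛)*(1/19)*(-235 + 1273))*(-4))/((585 + 9135) + 2264797) = (-2799273 + ((⅛)*(1/19)*1038)*(-4))/(9720 + 2264797) = (-2799273 + (519/76)*(-4))/2274517 = (-2799273 - 519/19)*(1/2274517) = -53186706/19*1/2274517 = -53186706/43215823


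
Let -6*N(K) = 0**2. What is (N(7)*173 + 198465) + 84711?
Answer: 283176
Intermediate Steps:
N(K) = 0 (N(K) = -1/6*0**2 = -1/6*0 = 0)
(N(7)*173 + 198465) + 84711 = (0*173 + 198465) + 84711 = (0 + 198465) + 84711 = 198465 + 84711 = 283176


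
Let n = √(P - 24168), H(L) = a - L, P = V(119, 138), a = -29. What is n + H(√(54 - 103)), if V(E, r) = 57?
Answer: -29 - 7*I + 3*I*√2679 ≈ -29.0 + 148.28*I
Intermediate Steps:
P = 57
H(L) = -29 - L
n = 3*I*√2679 (n = √(57 - 24168) = √(-24111) = 3*I*√2679 ≈ 155.28*I)
n + H(√(54 - 103)) = 3*I*√2679 + (-29 - √(54 - 103)) = 3*I*√2679 + (-29 - √(-49)) = 3*I*√2679 + (-29 - 7*I) = -29 - 7*I + 3*I*√2679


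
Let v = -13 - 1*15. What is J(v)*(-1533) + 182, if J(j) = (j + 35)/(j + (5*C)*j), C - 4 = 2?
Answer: 24101/124 ≈ 194.36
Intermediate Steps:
C = 6 (C = 4 + 2 = 6)
v = -28 (v = -13 - 15 = -28)
J(j) = (35 + j)/(31*j) (J(j) = (j + 35)/(j + (5*6)*j) = (35 + j)/(j + 30*j) = (35 + j)/((31*j)) = (35 + j)*(1/(31*j)) = (35 + j)/(31*j))
J(v)*(-1533) + 182 = ((1/31)*(35 - 28)/(-28))*(-1533) + 182 = ((1/31)*(-1/28)*7)*(-1533) + 182 = -1/124*(-1533) + 182 = 1533/124 + 182 = 24101/124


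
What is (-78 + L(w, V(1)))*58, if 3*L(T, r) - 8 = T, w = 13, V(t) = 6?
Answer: -4118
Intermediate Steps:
L(T, r) = 8/3 + T/3
(-78 + L(w, V(1)))*58 = (-78 + (8/3 + (⅓)*13))*58 = (-78 + (8/3 + 13/3))*58 = (-78 + 7)*58 = -71*58 = -4118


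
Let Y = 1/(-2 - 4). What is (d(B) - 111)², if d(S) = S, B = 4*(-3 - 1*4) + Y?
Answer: 697225/36 ≈ 19367.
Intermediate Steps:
Y = -⅙ (Y = 1/(-6) = -⅙ ≈ -0.16667)
B = -169/6 (B = 4*(-3 - 1*4) - ⅙ = 4*(-3 - 4) - ⅙ = 4*(-7) - ⅙ = -28 - ⅙ = -169/6 ≈ -28.167)
(d(B) - 111)² = (-169/6 - 111)² = (-835/6)² = 697225/36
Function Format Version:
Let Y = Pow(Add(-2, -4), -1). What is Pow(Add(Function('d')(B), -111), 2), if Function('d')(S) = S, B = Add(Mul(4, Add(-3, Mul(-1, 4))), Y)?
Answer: Rational(697225, 36) ≈ 19367.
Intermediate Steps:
Y = Rational(-1, 6) (Y = Pow(-6, -1) = Rational(-1, 6) ≈ -0.16667)
B = Rational(-169, 6) (B = Add(Mul(4, Add(-3, Mul(-1, 4))), Rational(-1, 6)) = Add(Mul(4, Add(-3, -4)), Rational(-1, 6)) = Add(Mul(4, -7), Rational(-1, 6)) = Add(-28, Rational(-1, 6)) = Rational(-169, 6) ≈ -28.167)
Pow(Add(Function('d')(B), -111), 2) = Pow(Add(Rational(-169, 6), -111), 2) = Pow(Rational(-835, 6), 2) = Rational(697225, 36)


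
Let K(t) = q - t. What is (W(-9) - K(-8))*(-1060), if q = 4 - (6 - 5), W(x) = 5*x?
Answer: 59360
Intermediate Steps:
q = 3 (q = 4 - 1*1 = 4 - 1 = 3)
K(t) = 3 - t
(W(-9) - K(-8))*(-1060) = (5*(-9) - (3 - 1*(-8)))*(-1060) = (-45 - (3 + 8))*(-1060) = (-45 - 1*11)*(-1060) = (-45 - 11)*(-1060) = -56*(-1060) = 59360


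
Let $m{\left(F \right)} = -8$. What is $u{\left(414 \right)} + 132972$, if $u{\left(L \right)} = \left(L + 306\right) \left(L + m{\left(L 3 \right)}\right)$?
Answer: $425292$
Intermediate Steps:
$u{\left(L \right)} = \left(-8 + L\right) \left(306 + L\right)$ ($u{\left(L \right)} = \left(L + 306\right) \left(L - 8\right) = \left(306 + L\right) \left(-8 + L\right) = \left(-8 + L\right) \left(306 + L\right)$)
$u{\left(414 \right)} + 132972 = \left(-2448 + 414^{2} + 298 \cdot 414\right) + 132972 = \left(-2448 + 171396 + 123372\right) + 132972 = 292320 + 132972 = 425292$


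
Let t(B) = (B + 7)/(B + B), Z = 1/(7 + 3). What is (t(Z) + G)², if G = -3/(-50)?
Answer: 790321/625 ≈ 1264.5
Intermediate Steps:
Z = ⅒ (Z = 1/10 = ⅒ ≈ 0.10000)
G = 3/50 (G = -3*(-1/50) = 3/50 ≈ 0.060000)
t(B) = (7 + B)/(2*B) (t(B) = (7 + B)/((2*B)) = (7 + B)*(1/(2*B)) = (7 + B)/(2*B))
(t(Z) + G)² = ((7 + ⅒)/(2*(⅒)) + 3/50)² = ((½)*10*(71/10) + 3/50)² = (71/2 + 3/50)² = (889/25)² = 790321/625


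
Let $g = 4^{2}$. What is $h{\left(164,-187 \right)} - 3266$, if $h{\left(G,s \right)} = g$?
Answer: $-3250$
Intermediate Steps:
$g = 16$
$h{\left(G,s \right)} = 16$
$h{\left(164,-187 \right)} - 3266 = 16 - 3266 = -3250$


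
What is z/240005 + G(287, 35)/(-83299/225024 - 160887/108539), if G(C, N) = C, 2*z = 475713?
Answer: -3343180339536843183/21717873141784490 ≈ -153.94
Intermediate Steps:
z = 475713/2 (z = (½)*475713 = 475713/2 ≈ 2.3786e+5)
z/240005 + G(287, 35)/(-83299/225024 - 160887/108539) = (475713/2)/240005 + 287/(-83299/225024 - 160887/108539) = (475713/2)*(1/240005) + 287/(-83299*1/225024 - 160887*1/108539) = 475713/480010 + 287/(-83299/225024 - 160887/108539) = 475713/480010 + 287/(-45244626449/24423879936) = 475713/480010 + 287*(-24423879936/45244626449) = 475713/480010 - 7009653541632/45244626449 = -3343180339536843183/21717873141784490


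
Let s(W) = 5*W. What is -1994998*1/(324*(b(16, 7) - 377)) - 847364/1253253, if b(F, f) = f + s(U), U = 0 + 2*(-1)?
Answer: 399318295469/25716751560 ≈ 15.528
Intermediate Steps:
U = -2 (U = 0 - 2 = -2)
b(F, f) = -10 + f (b(F, f) = f + 5*(-2) = f - 10 = -10 + f)
-1994998*1/(324*(b(16, 7) - 377)) - 847364/1253253 = -1994998*1/(324*((-10 + 7) - 377)) - 847364/1253253 = -1994998*1/(324*(-3 - 377)) - 847364*1/1253253 = -1994998/((-380*324)) - 847364/1253253 = -1994998/(-123120) - 847364/1253253 = -1994998*(-1/123120) - 847364/1253253 = 997499/61560 - 847364/1253253 = 399318295469/25716751560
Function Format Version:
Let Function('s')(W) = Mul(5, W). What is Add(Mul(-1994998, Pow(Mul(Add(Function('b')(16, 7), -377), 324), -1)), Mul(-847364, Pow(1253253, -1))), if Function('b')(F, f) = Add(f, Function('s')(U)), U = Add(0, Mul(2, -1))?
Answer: Rational(399318295469, 25716751560) ≈ 15.528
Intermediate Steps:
U = -2 (U = Add(0, -2) = -2)
Function('b')(F, f) = Add(-10, f) (Function('b')(F, f) = Add(f, Mul(5, -2)) = Add(f, -10) = Add(-10, f))
Add(Mul(-1994998, Pow(Mul(Add(Function('b')(16, 7), -377), 324), -1)), Mul(-847364, Pow(1253253, -1))) = Add(Mul(-1994998, Pow(Mul(Add(Add(-10, 7), -377), 324), -1)), Mul(-847364, Pow(1253253, -1))) = Add(Mul(-1994998, Pow(Mul(Add(-3, -377), 324), -1)), Mul(-847364, Rational(1, 1253253))) = Add(Mul(-1994998, Pow(Mul(-380, 324), -1)), Rational(-847364, 1253253)) = Add(Mul(-1994998, Pow(-123120, -1)), Rational(-847364, 1253253)) = Add(Mul(-1994998, Rational(-1, 123120)), Rational(-847364, 1253253)) = Add(Rational(997499, 61560), Rational(-847364, 1253253)) = Rational(399318295469, 25716751560)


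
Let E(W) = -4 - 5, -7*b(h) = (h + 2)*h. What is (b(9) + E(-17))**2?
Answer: 26244/49 ≈ 535.59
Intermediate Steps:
b(h) = -h*(2 + h)/7 (b(h) = -(h + 2)*h/7 = -(2 + h)*h/7 = -h*(2 + h)/7)
E(W) = -9
(b(9) + E(-17))**2 = (-1/7*9*(2 + 9) - 9)**2 = (-1/7*9*11 - 9)**2 = (-99/7 - 9)**2 = (-162/7)**2 = 26244/49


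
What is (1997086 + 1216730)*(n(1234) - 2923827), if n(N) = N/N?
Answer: -9396638780016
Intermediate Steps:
n(N) = 1
(1997086 + 1216730)*(n(1234) - 2923827) = (1997086 + 1216730)*(1 - 2923827) = 3213816*(-2923826) = -9396638780016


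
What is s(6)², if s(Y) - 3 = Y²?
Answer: 1521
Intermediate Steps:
s(Y) = 3 + Y²
s(6)² = (3 + 6²)² = (3 + 36)² = 39² = 1521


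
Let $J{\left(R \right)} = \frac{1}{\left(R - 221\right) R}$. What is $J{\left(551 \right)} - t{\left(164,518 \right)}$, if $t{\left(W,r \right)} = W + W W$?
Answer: $- \frac{4920319799}{181830} \approx -27060.0$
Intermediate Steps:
$t{\left(W,r \right)} = W + W^{2}$
$J{\left(R \right)} = \frac{1}{R \left(-221 + R\right)}$ ($J{\left(R \right)} = \frac{1}{\left(-221 + R\right) R} = \frac{1}{R \left(-221 + R\right)}$)
$J{\left(551 \right)} - t{\left(164,518 \right)} = \frac{1}{551 \left(-221 + 551\right)} - 164 \left(1 + 164\right) = \frac{1}{551 \cdot 330} - 164 \cdot 165 = \frac{1}{551} \cdot \frac{1}{330} - 27060 = \frac{1}{181830} - 27060 = - \frac{4920319799}{181830}$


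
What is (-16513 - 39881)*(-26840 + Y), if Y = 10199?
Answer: 938452554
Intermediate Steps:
(-16513 - 39881)*(-26840 + Y) = (-16513 - 39881)*(-26840 + 10199) = -56394*(-16641) = 938452554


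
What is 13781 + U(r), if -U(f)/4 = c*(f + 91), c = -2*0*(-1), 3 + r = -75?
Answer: 13781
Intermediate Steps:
r = -78 (r = -3 - 75 = -78)
c = 0 (c = 0*(-1) = 0)
U(f) = 0 (U(f) = -0*(f + 91) = -0*(91 + f) = -4*0 = 0)
13781 + U(r) = 13781 + 0 = 13781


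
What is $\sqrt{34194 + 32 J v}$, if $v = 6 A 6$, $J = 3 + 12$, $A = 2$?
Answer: $\sqrt{68754} \approx 262.21$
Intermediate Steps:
$J = 15$
$v = 72$ ($v = 6 \cdot 2 \cdot 6 = 12 \cdot 6 = 72$)
$\sqrt{34194 + 32 J v} = \sqrt{34194 + 32 \cdot 15 \cdot 72} = \sqrt{34194 + 480 \cdot 72} = \sqrt{34194 + 34560} = \sqrt{68754}$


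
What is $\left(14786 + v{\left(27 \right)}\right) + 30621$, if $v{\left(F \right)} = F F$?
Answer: $46136$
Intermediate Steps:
$v{\left(F \right)} = F^{2}$
$\left(14786 + v{\left(27 \right)}\right) + 30621 = \left(14786 + 27^{2}\right) + 30621 = \left(14786 + 729\right) + 30621 = 15515 + 30621 = 46136$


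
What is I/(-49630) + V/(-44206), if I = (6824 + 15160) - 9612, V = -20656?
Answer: 119560162/548485945 ≈ 0.21798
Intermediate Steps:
I = 12372 (I = 21984 - 9612 = 12372)
I/(-49630) + V/(-44206) = 12372/(-49630) - 20656/(-44206) = 12372*(-1/49630) - 20656*(-1/44206) = -6186/24815 + 10328/22103 = 119560162/548485945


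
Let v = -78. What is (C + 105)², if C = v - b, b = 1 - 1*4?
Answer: 900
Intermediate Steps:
b = -3 (b = 1 - 4 = -3)
C = -75 (C = -78 - 1*(-3) = -78 + 3 = -75)
(C + 105)² = (-75 + 105)² = 30² = 900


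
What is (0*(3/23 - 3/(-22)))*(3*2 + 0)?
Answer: 0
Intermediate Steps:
(0*(3/23 - 3/(-22)))*(3*2 + 0) = (0*(3*(1/23) - 3*(-1/22)))*(6 + 0) = (0*(3/23 + 3/22))*6 = (0*(135/506))*6 = 0*6 = 0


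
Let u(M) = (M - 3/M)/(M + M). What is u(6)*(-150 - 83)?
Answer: -2563/24 ≈ -106.79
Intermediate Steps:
u(M) = (M - 3/M)/(2*M) (u(M) = (M - 3/M)/((2*M)) = (M - 3/M)*(1/(2*M)) = (M - 3/M)/(2*M))
u(6)*(-150 - 83) = ((½)*(-3 + 6²)/6²)*(-150 - 83) = ((½)*(1/36)*(-3 + 36))*(-233) = ((½)*(1/36)*33)*(-233) = (11/24)*(-233) = -2563/24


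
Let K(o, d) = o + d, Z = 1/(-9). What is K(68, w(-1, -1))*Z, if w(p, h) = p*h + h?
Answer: -68/9 ≈ -7.5556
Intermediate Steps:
w(p, h) = h + h*p (w(p, h) = h*p + h = h + h*p)
Z = -⅑ ≈ -0.11111
K(o, d) = d + o
K(68, w(-1, -1))*Z = (-(1 - 1) + 68)*(-⅑) = (-1*0 + 68)*(-⅑) = (0 + 68)*(-⅑) = 68*(-⅑) = -68/9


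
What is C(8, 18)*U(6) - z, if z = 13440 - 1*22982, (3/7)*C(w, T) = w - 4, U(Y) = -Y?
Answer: 9486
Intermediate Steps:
C(w, T) = -28/3 + 7*w/3 (C(w, T) = 7*(w - 4)/3 = 7*(-4 + w)/3 = -28/3 + 7*w/3)
z = -9542 (z = 13440 - 22982 = -9542)
C(8, 18)*U(6) - z = (-28/3 + (7/3)*8)*(-1*6) - 1*(-9542) = (-28/3 + 56/3)*(-6) + 9542 = (28/3)*(-6) + 9542 = -56 + 9542 = 9486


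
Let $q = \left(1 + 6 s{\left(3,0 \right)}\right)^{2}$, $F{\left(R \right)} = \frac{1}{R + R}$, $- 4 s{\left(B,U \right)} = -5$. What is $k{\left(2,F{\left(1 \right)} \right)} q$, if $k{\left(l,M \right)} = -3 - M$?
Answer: $- \frac{2023}{8} \approx -252.88$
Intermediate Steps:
$s{\left(B,U \right)} = \frac{5}{4}$ ($s{\left(B,U \right)} = \left(- \frac{1}{4}\right) \left(-5\right) = \frac{5}{4}$)
$F{\left(R \right)} = \frac{1}{2 R}$
$q = \frac{289}{4}$ ($q = \left(1 + 6 \cdot \frac{5}{4}\right)^{2} = \left(1 + \frac{15}{2}\right)^{2} = \left(\frac{17}{2}\right)^{2} = \frac{289}{4} \approx 72.25$)
$k{\left(2,F{\left(1 \right)} \right)} q = \left(-3 - \frac{1}{2 \cdot 1}\right) \frac{289}{4} = \left(-3 - \frac{1}{2} \cdot 1\right) \frac{289}{4} = \left(-3 - \frac{1}{2}\right) \frac{289}{4} = \left(- \frac{7}{2}\right) \frac{289}{4} = - \frac{2023}{8}$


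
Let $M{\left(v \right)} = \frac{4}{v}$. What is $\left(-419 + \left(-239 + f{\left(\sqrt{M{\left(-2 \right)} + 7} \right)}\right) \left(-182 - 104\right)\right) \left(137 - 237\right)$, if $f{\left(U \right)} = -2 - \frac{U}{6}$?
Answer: $-6850700 - \frac{14300 \sqrt{5}}{3} \approx -6.8614 \cdot 10^{6}$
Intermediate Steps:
$f{\left(U \right)} = -2 - \frac{U}{6}$ ($f{\left(U \right)} = -2 - U \frac{1}{6} = -2 - \frac{U}{6}$)
$\left(-419 + \left(-239 + f{\left(\sqrt{M{\left(-2 \right)} + 7} \right)}\right) \left(-182 - 104\right)\right) \left(137 - 237\right) = \left(-419 + \left(-239 - \left(2 + \frac{\sqrt{\frac{4}{-2} + 7}}{6}\right)\right) \left(-182 - 104\right)\right) \left(137 - 237\right) = \left(-419 + \left(-239 - \left(2 + \frac{\sqrt{4 \left(- \frac{1}{2}\right) + 7}}{6}\right)\right) \left(-286\right)\right) \left(-100\right) = \left(-419 + \left(-239 - \left(2 + \frac{\sqrt{-2 + 7}}{6}\right)\right) \left(-286\right)\right) \left(-100\right) = \left(-419 + \left(-239 - \left(2 + \frac{\sqrt{5}}{6}\right)\right) \left(-286\right)\right) \left(-100\right) = \left(-419 + \left(-241 - \frac{\sqrt{5}}{6}\right) \left(-286\right)\right) \left(-100\right) = \left(-419 + \left(68926 + \frac{143 \sqrt{5}}{3}\right)\right) \left(-100\right) = \left(68507 + \frac{143 \sqrt{5}}{3}\right) \left(-100\right) = -6850700 - \frac{14300 \sqrt{5}}{3}$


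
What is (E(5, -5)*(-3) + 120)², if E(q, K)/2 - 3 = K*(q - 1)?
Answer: 49284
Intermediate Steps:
E(q, K) = 6 + 2*K*(-1 + q) (E(q, K) = 6 + 2*(K*(q - 1)) = 6 + 2*(K*(-1 + q)) = 6 + 2*K*(-1 + q))
(E(5, -5)*(-3) + 120)² = ((6 - 2*(-5) + 2*(-5)*5)*(-3) + 120)² = ((6 + 10 - 50)*(-3) + 120)² = (-34*(-3) + 120)² = (102 + 120)² = 222² = 49284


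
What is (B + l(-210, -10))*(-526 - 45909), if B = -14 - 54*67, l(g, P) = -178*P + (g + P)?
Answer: 96213320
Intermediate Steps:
l(g, P) = g - 177*P (l(g, P) = -178*P + (P + g) = g - 177*P)
B = -3632 (B = -14 - 3618 = -3632)
(B + l(-210, -10))*(-526 - 45909) = (-3632 + (-210 - 177*(-10)))*(-526 - 45909) = (-3632 + (-210 + 1770))*(-46435) = (-3632 + 1560)*(-46435) = -2072*(-46435) = 96213320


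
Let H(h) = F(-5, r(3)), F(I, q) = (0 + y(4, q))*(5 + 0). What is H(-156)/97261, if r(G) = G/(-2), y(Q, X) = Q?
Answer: 20/97261 ≈ 0.00020563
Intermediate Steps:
r(G) = -G/2 (r(G) = G*(-½) = -G/2)
F(I, q) = 20 (F(I, q) = (0 + 4)*(5 + 0) = 4*5 = 20)
H(h) = 20
H(-156)/97261 = 20/97261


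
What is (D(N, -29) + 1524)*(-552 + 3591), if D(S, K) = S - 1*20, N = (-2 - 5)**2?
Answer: 4719567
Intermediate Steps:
N = 49 (N = (-7)**2 = 49)
D(S, K) = -20 + S (D(S, K) = S - 20 = -20 + S)
(D(N, -29) + 1524)*(-552 + 3591) = ((-20 + 49) + 1524)*(-552 + 3591) = (29 + 1524)*3039 = 1553*3039 = 4719567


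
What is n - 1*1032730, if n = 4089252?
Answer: 3056522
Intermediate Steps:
n - 1*1032730 = 4089252 - 1*1032730 = 4089252 - 1032730 = 3056522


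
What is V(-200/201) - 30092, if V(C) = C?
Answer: -6048692/201 ≈ -30093.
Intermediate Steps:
V(-200/201) - 30092 = -200/201 - 30092 = -6048692/201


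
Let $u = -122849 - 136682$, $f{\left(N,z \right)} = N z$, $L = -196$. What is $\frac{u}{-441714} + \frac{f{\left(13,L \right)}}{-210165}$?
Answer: $\frac{6185535543}{10314758090} \approx 0.59968$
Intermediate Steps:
$u = -259531$ ($u = -122849 - 136682 = -259531$)
$\frac{u}{-441714} + \frac{f{\left(13,L \right)}}{-210165} = - \frac{259531}{-441714} + \frac{13 \left(-196\right)}{-210165} = \left(-259531\right) \left(- \frac{1}{441714}\right) - - \frac{2548}{210165} = \frac{259531}{441714} + \frac{2548}{210165} = \frac{6185535543}{10314758090}$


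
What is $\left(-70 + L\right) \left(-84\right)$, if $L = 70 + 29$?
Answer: $-2436$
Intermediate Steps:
$L = 99$
$\left(-70 + L\right) \left(-84\right) = \left(-70 + 99\right) \left(-84\right) = 29 \left(-84\right) = -2436$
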